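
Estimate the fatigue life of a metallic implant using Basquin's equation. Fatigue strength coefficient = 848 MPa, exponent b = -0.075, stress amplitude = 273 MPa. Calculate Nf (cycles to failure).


sigma_a = sigma_f' * (2Nf)^b
2Nf = (sigma_a/sigma_f')^(1/b)
2Nf = (273/848)^(1/-0.075)
2Nf = 3656869
Nf = 1.8284e+06


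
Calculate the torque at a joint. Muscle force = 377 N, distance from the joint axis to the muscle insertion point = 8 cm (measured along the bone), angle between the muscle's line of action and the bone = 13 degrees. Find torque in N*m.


Torque = F * d * sin(theta)   (moment arm = d*sin(theta))
d = 8 cm = 0.08 m
Torque = 377 * 0.08 * sin(13)
Torque = 6.785 N*m


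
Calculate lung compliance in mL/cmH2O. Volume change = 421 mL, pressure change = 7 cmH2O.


C = dV / dP
C = 421 / 7
C = 60.14 mL/cmH2O


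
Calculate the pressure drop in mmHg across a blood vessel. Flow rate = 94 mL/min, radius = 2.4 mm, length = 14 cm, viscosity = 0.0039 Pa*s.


dP = 8*mu*L*Q / (pi*r^4)
Q = 94 mL/min = 1.56667e-06 m^3/s
dP = 65.6546 Pa = 65.6546 / 133.322 mmHg = 0.4925 mmHg


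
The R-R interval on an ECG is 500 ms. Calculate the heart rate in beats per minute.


HR = 60 / RR_interval(s)
RR = 500 ms = 0.5 s
HR = 60 / 0.5 = 120 bpm


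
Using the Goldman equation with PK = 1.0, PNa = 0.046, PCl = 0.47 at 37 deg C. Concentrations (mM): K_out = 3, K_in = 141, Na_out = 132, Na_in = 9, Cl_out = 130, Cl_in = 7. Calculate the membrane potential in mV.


Vm = (RT/F)*ln((PK*Ko + PNa*Nao + PCl*Cli)/(PK*Ki + PNa*Nai + PCl*Clo))
Numer = 12.362, Denom = 202.514
Vm = -74.73 mV


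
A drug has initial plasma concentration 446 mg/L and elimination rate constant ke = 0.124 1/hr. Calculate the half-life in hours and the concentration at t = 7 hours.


t_half = ln(2) / ke = 0.693147 / 0.124 = 5.59 hr
C(t) = C0 * exp(-ke*t) = 446 * exp(-0.124*7)
C(7) = 187.2 mg/L


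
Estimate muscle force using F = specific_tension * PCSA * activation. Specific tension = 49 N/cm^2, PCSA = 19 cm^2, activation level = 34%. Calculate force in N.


F = sigma * PCSA * activation
F = 49 * 19 * 0.34
F = 316.5 N


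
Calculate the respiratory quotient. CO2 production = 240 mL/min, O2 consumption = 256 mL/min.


RQ = VCO2 / VO2
RQ = 240 / 256
RQ = 0.9375


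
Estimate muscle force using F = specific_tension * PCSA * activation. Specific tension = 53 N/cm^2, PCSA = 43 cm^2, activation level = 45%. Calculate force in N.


F = sigma * PCSA * activation
F = 53 * 43 * 0.45
F = 1026 N


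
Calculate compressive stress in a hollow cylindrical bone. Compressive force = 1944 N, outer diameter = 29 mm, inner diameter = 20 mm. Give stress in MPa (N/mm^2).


A = pi*(r_o^2 - r_i^2)
r_o = 14.5 mm, r_i = 10 mm
A = 346.361 mm^2
sigma = F/A = 1944 / 346.361
sigma = 5.613 MPa


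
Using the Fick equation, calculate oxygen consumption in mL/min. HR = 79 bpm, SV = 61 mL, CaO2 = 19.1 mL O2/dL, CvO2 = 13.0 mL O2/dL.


CO = HR*SV = 79*61/1000 = 4.819 L/min
a-v O2 diff = 19.1 - 13.0 = 6.1 mL/dL
VO2 = CO * (CaO2-CvO2) * 10 dL/L
VO2 = 4.819 * 6.1 * 10
VO2 = 294 mL/min


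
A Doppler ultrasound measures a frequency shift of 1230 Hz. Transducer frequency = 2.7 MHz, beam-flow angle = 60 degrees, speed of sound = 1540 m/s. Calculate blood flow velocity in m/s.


v = fd * c / (2 * f0 * cos(theta))
v = 1230 * 1540 / (2 * 2.7000e+06 * cos(60))
v = 0.7016 m/s


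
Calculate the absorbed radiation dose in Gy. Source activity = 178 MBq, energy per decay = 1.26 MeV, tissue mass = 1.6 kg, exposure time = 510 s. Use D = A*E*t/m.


A = 178 MBq = 1.7800e+08 Bq
E = 1.26 MeV = 2.01852e-13 J
D = A*E*t/m = 1.7800e+08*2.01852e-13*510/1.6
D = 0.01145 Gy


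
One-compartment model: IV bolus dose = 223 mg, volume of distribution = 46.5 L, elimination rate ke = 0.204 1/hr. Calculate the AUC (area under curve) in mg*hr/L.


C0 = Dose/Vd = 223/46.5 = 4.7957 mg/L
AUC = C0/ke = 4.7957/0.204
AUC = 23.51 mg*hr/L


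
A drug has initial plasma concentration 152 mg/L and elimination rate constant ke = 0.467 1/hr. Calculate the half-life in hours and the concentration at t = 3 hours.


t_half = ln(2) / ke = 0.693147 / 0.467 = 1.484 hr
C(t) = C0 * exp(-ke*t) = 152 * exp(-0.467*3)
C(3) = 37.45 mg/L


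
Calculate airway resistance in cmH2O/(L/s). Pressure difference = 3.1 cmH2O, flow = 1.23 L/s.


R = dP / flow
R = 3.1 / 1.23
R = 2.52 cmH2O/(L/s)


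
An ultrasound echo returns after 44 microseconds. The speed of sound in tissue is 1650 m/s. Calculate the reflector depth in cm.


depth = c * t / 2
t = 44 us = 4.4000e-05 s
depth = 1650 * 4.4000e-05 / 2
depth = 0.0363 m = 3.63 cm


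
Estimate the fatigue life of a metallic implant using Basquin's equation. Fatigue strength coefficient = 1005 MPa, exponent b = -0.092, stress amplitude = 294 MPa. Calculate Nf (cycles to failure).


sigma_a = sigma_f' * (2Nf)^b
2Nf = (sigma_a/sigma_f')^(1/b)
2Nf = (294/1005)^(1/-0.092)
2Nf = 634420.95
Nf = 3.172e+05


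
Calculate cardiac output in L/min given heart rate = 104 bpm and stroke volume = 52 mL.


CO = HR * SV
CO = 104 * 52 / 1000
CO = 5.408 L/min


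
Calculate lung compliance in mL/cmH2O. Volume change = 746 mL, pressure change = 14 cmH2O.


C = dV / dP
C = 746 / 14
C = 53.29 mL/cmH2O


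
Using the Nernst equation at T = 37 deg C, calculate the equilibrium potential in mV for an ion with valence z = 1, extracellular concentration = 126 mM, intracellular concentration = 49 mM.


E = (RT/(zF)) * ln(C_out/C_in)
T = 37 + 273.15 = 310.15 K
E = (8.314 * 310.15 / (1 * 96485)) * ln(126/49)
E = 25.24 mV


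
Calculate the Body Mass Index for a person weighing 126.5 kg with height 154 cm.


BMI = weight / height^2
height = 154 cm = 1.54 m
BMI = 126.5 / 1.54^2
BMI = 53.34 kg/m^2


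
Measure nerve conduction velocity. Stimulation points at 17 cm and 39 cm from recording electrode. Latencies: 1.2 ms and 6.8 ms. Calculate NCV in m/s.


Distance = (39 - 17) / 100 = 0.22 m
dt = (6.8 - 1.2) / 1000 = 0.0056 s
NCV = dist / dt = 39.29 m/s


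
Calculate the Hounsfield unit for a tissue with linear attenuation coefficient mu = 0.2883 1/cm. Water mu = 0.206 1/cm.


HU = ((mu_tissue - mu_water) / mu_water) * 1000
HU = ((0.2883 - 0.206) / 0.206) * 1000
HU = 399.5


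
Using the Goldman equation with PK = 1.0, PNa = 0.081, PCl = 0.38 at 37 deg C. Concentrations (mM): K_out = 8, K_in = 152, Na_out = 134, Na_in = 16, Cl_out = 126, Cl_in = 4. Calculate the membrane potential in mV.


Vm = (RT/F)*ln((PK*Ko + PNa*Nao + PCl*Cli)/(PK*Ki + PNa*Nai + PCl*Clo))
Numer = 20.374, Denom = 201.176
Vm = -61.2 mV


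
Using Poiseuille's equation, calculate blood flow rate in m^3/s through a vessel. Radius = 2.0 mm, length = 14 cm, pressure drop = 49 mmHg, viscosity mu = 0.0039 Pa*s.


Q = pi*r^4*dP / (8*mu*L)
r = 0.002 m, L = 0.14 m
dP = 49 mmHg = 6532.778 Pa
Q = 7.5177e-05 m^3/s


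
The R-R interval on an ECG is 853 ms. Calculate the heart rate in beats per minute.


HR = 60 / RR_interval(s)
RR = 853 ms = 0.853 s
HR = 60 / 0.853 = 70.34 bpm


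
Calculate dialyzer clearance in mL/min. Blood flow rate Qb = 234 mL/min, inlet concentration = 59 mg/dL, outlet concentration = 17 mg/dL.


K = Qb * (Cb_in - Cb_out) / Cb_in
K = 234 * (59 - 17) / 59
K = 166.6 mL/min


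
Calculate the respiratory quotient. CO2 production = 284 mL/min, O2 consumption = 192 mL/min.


RQ = VCO2 / VO2
RQ = 284 / 192
RQ = 1.479


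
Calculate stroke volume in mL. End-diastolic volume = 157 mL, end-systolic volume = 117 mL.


SV = EDV - ESV
SV = 157 - 117
SV = 40 mL


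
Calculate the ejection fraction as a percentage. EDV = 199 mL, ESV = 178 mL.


SV = EDV - ESV = 199 - 178 = 21 mL
EF = SV/EDV * 100 = 21/199 * 100
EF = 10.55%


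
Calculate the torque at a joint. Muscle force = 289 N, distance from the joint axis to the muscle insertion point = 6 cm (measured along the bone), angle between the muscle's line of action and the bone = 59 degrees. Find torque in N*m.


Torque = F * d * sin(theta)   (moment arm = d*sin(theta))
d = 6 cm = 0.06 m
Torque = 289 * 0.06 * sin(59)
Torque = 14.86 N*m


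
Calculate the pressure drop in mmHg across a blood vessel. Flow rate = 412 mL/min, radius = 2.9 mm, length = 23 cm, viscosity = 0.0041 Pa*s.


dP = 8*mu*L*Q / (pi*r^4)
Q = 412 mL/min = 6.86667e-06 m^3/s
dP = 233.134 Pa = 233.134 / 133.322 mmHg = 1.749 mmHg


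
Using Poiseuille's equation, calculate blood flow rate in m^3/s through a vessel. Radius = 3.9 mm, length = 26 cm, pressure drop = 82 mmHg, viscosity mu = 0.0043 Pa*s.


Q = pi*r^4*dP / (8*mu*L)
r = 0.0039 m, L = 0.26 m
dP = 82 mmHg = 10932.404 Pa
Q = 8.8837e-04 m^3/s


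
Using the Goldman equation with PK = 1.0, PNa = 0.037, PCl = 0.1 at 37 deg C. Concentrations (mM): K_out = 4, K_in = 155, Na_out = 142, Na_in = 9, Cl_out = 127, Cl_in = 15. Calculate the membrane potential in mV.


Vm = (RT/F)*ln((PK*Ko + PNa*Nao + PCl*Cli)/(PK*Ki + PNa*Nai + PCl*Clo))
Numer = 10.754, Denom = 168.033
Vm = -73.46 mV


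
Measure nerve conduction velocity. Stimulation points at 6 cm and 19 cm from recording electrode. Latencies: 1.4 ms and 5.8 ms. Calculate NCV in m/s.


Distance = (19 - 6) / 100 = 0.13 m
dt = (5.8 - 1.4) / 1000 = 0.0044 s
NCV = dist / dt = 29.55 m/s


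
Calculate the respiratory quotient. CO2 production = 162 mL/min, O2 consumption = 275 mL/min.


RQ = VCO2 / VO2
RQ = 162 / 275
RQ = 0.5891


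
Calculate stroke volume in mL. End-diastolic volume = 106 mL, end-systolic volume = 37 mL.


SV = EDV - ESV
SV = 106 - 37
SV = 69 mL


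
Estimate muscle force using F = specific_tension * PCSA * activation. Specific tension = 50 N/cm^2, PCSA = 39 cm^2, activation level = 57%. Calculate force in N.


F = sigma * PCSA * activation
F = 50 * 39 * 0.57
F = 1112 N


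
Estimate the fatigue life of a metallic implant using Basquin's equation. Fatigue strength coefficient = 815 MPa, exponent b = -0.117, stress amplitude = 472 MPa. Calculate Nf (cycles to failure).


sigma_a = sigma_f' * (2Nf)^b
2Nf = (sigma_a/sigma_f')^(1/b)
2Nf = (472/815)^(1/-0.117)
2Nf = 106.53292
Nf = 53.27


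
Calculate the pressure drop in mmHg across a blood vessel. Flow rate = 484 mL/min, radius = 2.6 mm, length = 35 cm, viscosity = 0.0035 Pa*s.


dP = 8*mu*L*Q / (pi*r^4)
Q = 484 mL/min = 8.06667e-06 m^3/s
dP = 550.652 Pa = 550.652 / 133.322 mmHg = 4.13 mmHg


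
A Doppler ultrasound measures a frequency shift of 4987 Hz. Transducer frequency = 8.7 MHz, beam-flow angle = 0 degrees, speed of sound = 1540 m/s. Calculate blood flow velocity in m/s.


v = fd * c / (2 * f0 * cos(theta))
v = 4987 * 1540 / (2 * 8.7000e+06 * cos(0))
v = 0.4414 m/s


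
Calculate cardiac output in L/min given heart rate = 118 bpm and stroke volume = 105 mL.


CO = HR * SV
CO = 118 * 105 / 1000
CO = 12.39 L/min


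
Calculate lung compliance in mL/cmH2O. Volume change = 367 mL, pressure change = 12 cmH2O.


C = dV / dP
C = 367 / 12
C = 30.58 mL/cmH2O


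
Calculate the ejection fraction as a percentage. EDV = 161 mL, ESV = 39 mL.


SV = EDV - ESV = 161 - 39 = 122 mL
EF = SV/EDV * 100 = 122/161 * 100
EF = 75.78%


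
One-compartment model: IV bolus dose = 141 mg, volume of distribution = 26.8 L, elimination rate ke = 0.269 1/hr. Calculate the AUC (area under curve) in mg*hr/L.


C0 = Dose/Vd = 141/26.8 = 5.26119 mg/L
AUC = C0/ke = 5.26119/0.269
AUC = 19.56 mg*hr/L


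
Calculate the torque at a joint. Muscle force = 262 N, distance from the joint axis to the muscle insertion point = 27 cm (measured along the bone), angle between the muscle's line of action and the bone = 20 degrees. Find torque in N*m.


Torque = F * d * sin(theta)   (moment arm = d*sin(theta))
d = 27 cm = 0.27 m
Torque = 262 * 0.27 * sin(20)
Torque = 24.19 N*m


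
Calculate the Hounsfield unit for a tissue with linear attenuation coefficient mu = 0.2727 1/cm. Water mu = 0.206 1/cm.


HU = ((mu_tissue - mu_water) / mu_water) * 1000
HU = ((0.2727 - 0.206) / 0.206) * 1000
HU = 323.8


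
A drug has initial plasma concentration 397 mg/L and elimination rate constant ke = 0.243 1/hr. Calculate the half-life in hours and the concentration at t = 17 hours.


t_half = ln(2) / ke = 0.693147 / 0.243 = 2.852 hr
C(t) = C0 * exp(-ke*t) = 397 * exp(-0.243*17)
C(17) = 6.379 mg/L


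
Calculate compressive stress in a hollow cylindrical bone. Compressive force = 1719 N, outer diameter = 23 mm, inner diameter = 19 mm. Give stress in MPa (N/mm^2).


A = pi*(r_o^2 - r_i^2)
r_o = 11.5 mm, r_i = 9.5 mm
A = 131.947 mm^2
sigma = F/A = 1719 / 131.947
sigma = 13.03 MPa


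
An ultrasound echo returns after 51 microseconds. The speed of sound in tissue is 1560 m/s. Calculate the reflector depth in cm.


depth = c * t / 2
t = 51 us = 5.1000e-05 s
depth = 1560 * 5.1000e-05 / 2
depth = 0.03978 m = 3.978 cm


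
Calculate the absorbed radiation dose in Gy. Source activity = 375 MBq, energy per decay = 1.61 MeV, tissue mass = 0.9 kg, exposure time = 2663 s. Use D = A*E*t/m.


A = 375 MBq = 3.7500e+08 Bq
E = 1.61 MeV = 2.57922e-13 J
D = A*E*t/m = 3.7500e+08*2.57922e-13*2663/0.9
D = 0.2862 Gy


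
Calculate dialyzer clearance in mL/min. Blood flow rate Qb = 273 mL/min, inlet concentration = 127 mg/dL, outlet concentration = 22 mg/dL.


K = Qb * (Cb_in - Cb_out) / Cb_in
K = 273 * (127 - 22) / 127
K = 225.7 mL/min


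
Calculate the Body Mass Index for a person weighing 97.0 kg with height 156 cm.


BMI = weight / height^2
height = 156 cm = 1.56 m
BMI = 97.0 / 1.56^2
BMI = 39.86 kg/m^2


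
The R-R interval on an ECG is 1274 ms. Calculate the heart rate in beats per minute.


HR = 60 / RR_interval(s)
RR = 1274 ms = 1.274 s
HR = 60 / 1.274 = 47.1 bpm


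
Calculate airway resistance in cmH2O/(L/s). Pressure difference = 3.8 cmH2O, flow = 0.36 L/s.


R = dP / flow
R = 3.8 / 0.36
R = 10.56 cmH2O/(L/s)


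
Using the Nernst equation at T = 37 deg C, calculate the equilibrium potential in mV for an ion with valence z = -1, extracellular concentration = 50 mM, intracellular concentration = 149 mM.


E = (RT/(zF)) * ln(C_out/C_in)
T = 37 + 273.15 = 310.15 K
E = (8.314 * 310.15 / (-1 * 96485)) * ln(50/149)
E = 29.18 mV


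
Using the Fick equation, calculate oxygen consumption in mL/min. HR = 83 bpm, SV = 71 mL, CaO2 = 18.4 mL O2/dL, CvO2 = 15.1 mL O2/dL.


CO = HR*SV = 83*71/1000 = 5.893 L/min
a-v O2 diff = 18.4 - 15.1 = 3.3 mL/dL
VO2 = CO * (CaO2-CvO2) * 10 dL/L
VO2 = 5.893 * 3.3 * 10
VO2 = 194.5 mL/min


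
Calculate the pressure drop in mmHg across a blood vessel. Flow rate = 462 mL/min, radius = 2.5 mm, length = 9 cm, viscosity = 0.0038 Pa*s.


dP = 8*mu*L*Q / (pi*r^4)
Q = 462 mL/min = 7.7e-06 m^3/s
dP = 171.671 Pa = 171.671 / 133.322 mmHg = 1.288 mmHg


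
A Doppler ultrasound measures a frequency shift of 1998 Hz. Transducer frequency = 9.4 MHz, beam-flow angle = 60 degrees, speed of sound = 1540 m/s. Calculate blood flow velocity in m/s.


v = fd * c / (2 * f0 * cos(theta))
v = 1998 * 1540 / (2 * 9.4000e+06 * cos(60))
v = 0.3273 m/s


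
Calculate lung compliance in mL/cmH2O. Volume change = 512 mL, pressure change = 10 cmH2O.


C = dV / dP
C = 512 / 10
C = 51.2 mL/cmH2O


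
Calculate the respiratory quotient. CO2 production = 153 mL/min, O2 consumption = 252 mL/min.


RQ = VCO2 / VO2
RQ = 153 / 252
RQ = 0.6071


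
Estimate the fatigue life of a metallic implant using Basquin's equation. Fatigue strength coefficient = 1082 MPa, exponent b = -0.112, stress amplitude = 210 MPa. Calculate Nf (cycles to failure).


sigma_a = sigma_f' * (2Nf)^b
2Nf = (sigma_a/sigma_f')^(1/b)
2Nf = (210/1082)^(1/-0.112)
2Nf = 2276218.7
Nf = 1.1381e+06


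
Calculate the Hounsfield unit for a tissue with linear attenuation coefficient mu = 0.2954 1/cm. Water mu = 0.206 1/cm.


HU = ((mu_tissue - mu_water) / mu_water) * 1000
HU = ((0.2954 - 0.206) / 0.206) * 1000
HU = 434


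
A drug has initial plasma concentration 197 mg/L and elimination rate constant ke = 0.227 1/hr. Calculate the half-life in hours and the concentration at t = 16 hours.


t_half = ln(2) / ke = 0.693147 / 0.227 = 3.054 hr
C(t) = C0 * exp(-ke*t) = 197 * exp(-0.227*16)
C(16) = 5.213 mg/L


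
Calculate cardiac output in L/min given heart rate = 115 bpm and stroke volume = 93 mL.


CO = HR * SV
CO = 115 * 93 / 1000
CO = 10.7 L/min


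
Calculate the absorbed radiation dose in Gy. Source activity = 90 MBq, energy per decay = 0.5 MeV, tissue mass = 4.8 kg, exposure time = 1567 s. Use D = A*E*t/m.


A = 90 MBq = 9.0000e+07 Bq
E = 0.5 MeV = 8.01e-14 J
D = A*E*t/m = 9.0000e+07*8.01e-14*1567/4.8
D = 0.002353 Gy


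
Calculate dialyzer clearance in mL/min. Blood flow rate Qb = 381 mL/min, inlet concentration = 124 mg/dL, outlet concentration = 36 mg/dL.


K = Qb * (Cb_in - Cb_out) / Cb_in
K = 381 * (124 - 36) / 124
K = 270.4 mL/min


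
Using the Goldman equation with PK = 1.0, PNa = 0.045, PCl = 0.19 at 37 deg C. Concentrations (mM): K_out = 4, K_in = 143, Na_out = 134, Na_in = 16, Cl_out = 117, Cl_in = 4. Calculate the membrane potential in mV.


Vm = (RT/F)*ln((PK*Ko + PNa*Nao + PCl*Cli)/(PK*Ki + PNa*Nai + PCl*Clo))
Numer = 10.79, Denom = 165.95
Vm = -73.04 mV


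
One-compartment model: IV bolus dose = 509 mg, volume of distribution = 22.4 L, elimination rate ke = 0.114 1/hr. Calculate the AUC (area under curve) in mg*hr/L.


C0 = Dose/Vd = 509/22.4 = 22.7232 mg/L
AUC = C0/ke = 22.7232/0.114
AUC = 199.3 mg*hr/L


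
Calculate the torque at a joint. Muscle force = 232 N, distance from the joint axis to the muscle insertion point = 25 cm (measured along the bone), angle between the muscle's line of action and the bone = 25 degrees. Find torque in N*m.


Torque = F * d * sin(theta)   (moment arm = d*sin(theta))
d = 25 cm = 0.25 m
Torque = 232 * 0.25 * sin(25)
Torque = 24.51 N*m


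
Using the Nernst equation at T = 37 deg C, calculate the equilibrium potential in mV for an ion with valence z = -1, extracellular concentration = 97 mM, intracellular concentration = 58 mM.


E = (RT/(zF)) * ln(C_out/C_in)
T = 37 + 273.15 = 310.15 K
E = (8.314 * 310.15 / (-1 * 96485)) * ln(97/58)
E = -13.74 mV


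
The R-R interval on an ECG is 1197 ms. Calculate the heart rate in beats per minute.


HR = 60 / RR_interval(s)
RR = 1197 ms = 1.197 s
HR = 60 / 1.197 = 50.13 bpm


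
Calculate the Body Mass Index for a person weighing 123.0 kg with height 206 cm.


BMI = weight / height^2
height = 206 cm = 2.06 m
BMI = 123.0 / 2.06^2
BMI = 28.98 kg/m^2


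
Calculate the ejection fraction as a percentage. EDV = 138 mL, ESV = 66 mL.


SV = EDV - ESV = 138 - 66 = 72 mL
EF = SV/EDV * 100 = 72/138 * 100
EF = 52.17%


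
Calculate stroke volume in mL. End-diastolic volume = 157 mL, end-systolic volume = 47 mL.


SV = EDV - ESV
SV = 157 - 47
SV = 110 mL


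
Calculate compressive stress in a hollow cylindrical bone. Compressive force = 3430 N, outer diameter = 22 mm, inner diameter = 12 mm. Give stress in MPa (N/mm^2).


A = pi*(r_o^2 - r_i^2)
r_o = 11 mm, r_i = 6 mm
A = 267.035 mm^2
sigma = F/A = 3430 / 267.035
sigma = 12.84 MPa


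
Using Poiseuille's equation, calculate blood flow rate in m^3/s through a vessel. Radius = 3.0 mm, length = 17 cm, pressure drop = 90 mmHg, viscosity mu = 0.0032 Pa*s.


Q = pi*r^4*dP / (8*mu*L)
r = 0.003 m, L = 0.17 m
dP = 90 mmHg = 11998.98 Pa
Q = 7.0160e-04 m^3/s


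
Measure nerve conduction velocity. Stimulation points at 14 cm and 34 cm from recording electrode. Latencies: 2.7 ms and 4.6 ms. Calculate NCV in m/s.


Distance = (34 - 14) / 100 = 0.2 m
dt = (4.6 - 2.7) / 1000 = 0.0019 s
NCV = dist / dt = 105.3 m/s


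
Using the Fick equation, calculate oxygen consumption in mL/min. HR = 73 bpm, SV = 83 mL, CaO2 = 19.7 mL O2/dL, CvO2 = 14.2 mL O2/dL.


CO = HR*SV = 73*83/1000 = 6.059 L/min
a-v O2 diff = 19.7 - 14.2 = 5.5 mL/dL
VO2 = CO * (CaO2-CvO2) * 10 dL/L
VO2 = 6.059 * 5.5 * 10
VO2 = 333.2 mL/min


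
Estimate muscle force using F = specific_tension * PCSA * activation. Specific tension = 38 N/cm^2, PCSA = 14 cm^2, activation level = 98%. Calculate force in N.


F = sigma * PCSA * activation
F = 38 * 14 * 0.98
F = 521.4 N


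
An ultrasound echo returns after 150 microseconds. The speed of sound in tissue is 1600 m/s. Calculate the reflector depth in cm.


depth = c * t / 2
t = 150 us = 1.5000e-04 s
depth = 1600 * 1.5000e-04 / 2
depth = 0.12 m = 12 cm


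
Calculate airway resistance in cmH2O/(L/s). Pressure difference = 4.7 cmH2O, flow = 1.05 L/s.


R = dP / flow
R = 4.7 / 1.05
R = 4.476 cmH2O/(L/s)


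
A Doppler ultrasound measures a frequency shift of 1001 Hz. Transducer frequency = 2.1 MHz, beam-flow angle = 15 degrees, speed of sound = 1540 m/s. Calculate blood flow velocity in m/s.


v = fd * c / (2 * f0 * cos(theta))
v = 1001 * 1540 / (2 * 2.1000e+06 * cos(15))
v = 0.38 m/s


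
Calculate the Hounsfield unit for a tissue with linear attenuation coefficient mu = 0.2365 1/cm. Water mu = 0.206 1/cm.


HU = ((mu_tissue - mu_water) / mu_water) * 1000
HU = ((0.2365 - 0.206) / 0.206) * 1000
HU = 148.1


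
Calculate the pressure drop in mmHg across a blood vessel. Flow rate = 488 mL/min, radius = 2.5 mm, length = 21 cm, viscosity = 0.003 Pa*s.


dP = 8*mu*L*Q / (pi*r^4)
Q = 488 mL/min = 8.13333e-06 m^3/s
dP = 334.033 Pa = 334.033 / 133.322 mmHg = 2.505 mmHg


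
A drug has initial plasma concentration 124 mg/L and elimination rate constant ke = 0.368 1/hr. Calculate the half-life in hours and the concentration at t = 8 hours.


t_half = ln(2) / ke = 0.693147 / 0.368 = 1.884 hr
C(t) = C0 * exp(-ke*t) = 124 * exp(-0.368*8)
C(8) = 6.529 mg/L


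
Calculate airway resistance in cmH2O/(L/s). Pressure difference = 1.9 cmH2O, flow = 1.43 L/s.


R = dP / flow
R = 1.9 / 1.43
R = 1.329 cmH2O/(L/s)


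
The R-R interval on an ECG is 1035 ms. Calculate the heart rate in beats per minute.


HR = 60 / RR_interval(s)
RR = 1035 ms = 1.035 s
HR = 60 / 1.035 = 57.97 bpm


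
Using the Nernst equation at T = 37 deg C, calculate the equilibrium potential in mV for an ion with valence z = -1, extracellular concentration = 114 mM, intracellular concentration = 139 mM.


E = (RT/(zF)) * ln(C_out/C_in)
T = 37 + 273.15 = 310.15 K
E = (8.314 * 310.15 / (-1 * 96485)) * ln(114/139)
E = 5.299 mV


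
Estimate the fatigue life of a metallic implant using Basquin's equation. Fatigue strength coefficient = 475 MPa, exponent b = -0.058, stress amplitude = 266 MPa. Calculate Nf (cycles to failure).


sigma_a = sigma_f' * (2Nf)^b
2Nf = (sigma_a/sigma_f')^(1/b)
2Nf = (266/475)^(1/-0.058)
2Nf = 21957.644
Nf = 1.098e+04


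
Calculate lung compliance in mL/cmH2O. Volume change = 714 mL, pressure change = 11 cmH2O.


C = dV / dP
C = 714 / 11
C = 64.91 mL/cmH2O


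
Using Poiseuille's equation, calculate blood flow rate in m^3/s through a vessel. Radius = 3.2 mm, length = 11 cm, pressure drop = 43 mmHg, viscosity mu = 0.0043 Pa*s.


Q = pi*r^4*dP / (8*mu*L)
r = 0.0032 m, L = 0.11 m
dP = 43 mmHg = 5732.846 Pa
Q = 4.9908e-04 m^3/s


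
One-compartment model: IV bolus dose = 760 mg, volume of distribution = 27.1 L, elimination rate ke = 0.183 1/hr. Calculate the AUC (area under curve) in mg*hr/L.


C0 = Dose/Vd = 760/27.1 = 28.0443 mg/L
AUC = C0/ke = 28.0443/0.183
AUC = 153.2 mg*hr/L


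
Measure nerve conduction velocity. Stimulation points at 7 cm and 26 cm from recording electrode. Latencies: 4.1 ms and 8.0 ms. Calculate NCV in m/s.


Distance = (26 - 7) / 100 = 0.19 m
dt = (8.0 - 4.1) / 1000 = 0.0039 s
NCV = dist / dt = 48.72 m/s


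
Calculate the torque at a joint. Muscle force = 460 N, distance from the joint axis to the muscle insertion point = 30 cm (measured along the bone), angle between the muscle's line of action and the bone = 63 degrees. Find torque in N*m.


Torque = F * d * sin(theta)   (moment arm = d*sin(theta))
d = 30 cm = 0.3 m
Torque = 460 * 0.3 * sin(63)
Torque = 123 N*m


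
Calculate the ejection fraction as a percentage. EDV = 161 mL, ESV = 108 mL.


SV = EDV - ESV = 161 - 108 = 53 mL
EF = SV/EDV * 100 = 53/161 * 100
EF = 32.92%


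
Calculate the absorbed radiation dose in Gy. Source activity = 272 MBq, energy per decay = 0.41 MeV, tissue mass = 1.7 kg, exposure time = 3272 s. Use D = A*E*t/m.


A = 272 MBq = 2.7200e+08 Bq
E = 0.41 MeV = 6.5682e-14 J
D = A*E*t/m = 2.7200e+08*6.5682e-14*3272/1.7
D = 0.03439 Gy


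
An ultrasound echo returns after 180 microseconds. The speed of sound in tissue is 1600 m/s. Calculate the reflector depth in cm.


depth = c * t / 2
t = 180 us = 1.8000e-04 s
depth = 1600 * 1.8000e-04 / 2
depth = 0.144 m = 14.4 cm


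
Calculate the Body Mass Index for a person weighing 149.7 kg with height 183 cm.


BMI = weight / height^2
height = 183 cm = 1.83 m
BMI = 149.7 / 1.83^2
BMI = 44.7 kg/m^2


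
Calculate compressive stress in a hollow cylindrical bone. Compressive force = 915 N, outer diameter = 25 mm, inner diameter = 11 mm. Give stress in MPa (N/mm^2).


A = pi*(r_o^2 - r_i^2)
r_o = 12.5 mm, r_i = 5.5 mm
A = 395.841 mm^2
sigma = F/A = 915 / 395.841
sigma = 2.312 MPa


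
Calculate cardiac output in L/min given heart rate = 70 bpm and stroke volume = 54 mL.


CO = HR * SV
CO = 70 * 54 / 1000
CO = 3.78 L/min


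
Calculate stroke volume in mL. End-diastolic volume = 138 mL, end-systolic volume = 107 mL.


SV = EDV - ESV
SV = 138 - 107
SV = 31 mL


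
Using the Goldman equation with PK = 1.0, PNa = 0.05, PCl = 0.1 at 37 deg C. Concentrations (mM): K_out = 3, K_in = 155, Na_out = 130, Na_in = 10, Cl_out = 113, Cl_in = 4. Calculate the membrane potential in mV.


Vm = (RT/F)*ln((PK*Ko + PNa*Nao + PCl*Cli)/(PK*Ki + PNa*Nai + PCl*Clo))
Numer = 9.9, Denom = 166.8
Vm = -75.48 mV


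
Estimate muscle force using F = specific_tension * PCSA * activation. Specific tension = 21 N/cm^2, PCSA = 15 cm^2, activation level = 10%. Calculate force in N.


F = sigma * PCSA * activation
F = 21 * 15 * 0.1
F = 31.5 N


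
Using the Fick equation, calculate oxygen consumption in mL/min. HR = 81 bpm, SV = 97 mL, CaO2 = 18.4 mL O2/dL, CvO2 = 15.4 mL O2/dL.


CO = HR*SV = 81*97/1000 = 7.857 L/min
a-v O2 diff = 18.4 - 15.4 = 3 mL/dL
VO2 = CO * (CaO2-CvO2) * 10 dL/L
VO2 = 7.857 * 3 * 10
VO2 = 235.7 mL/min


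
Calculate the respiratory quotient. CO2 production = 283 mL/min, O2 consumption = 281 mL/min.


RQ = VCO2 / VO2
RQ = 283 / 281
RQ = 1.007


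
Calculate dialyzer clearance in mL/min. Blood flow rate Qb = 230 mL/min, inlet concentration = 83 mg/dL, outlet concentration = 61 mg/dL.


K = Qb * (Cb_in - Cb_out) / Cb_in
K = 230 * (83 - 61) / 83
K = 60.96 mL/min


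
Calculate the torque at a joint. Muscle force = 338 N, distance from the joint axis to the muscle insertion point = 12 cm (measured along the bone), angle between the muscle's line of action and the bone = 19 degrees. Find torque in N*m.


Torque = F * d * sin(theta)   (moment arm = d*sin(theta))
d = 12 cm = 0.12 m
Torque = 338 * 0.12 * sin(19)
Torque = 13.21 N*m


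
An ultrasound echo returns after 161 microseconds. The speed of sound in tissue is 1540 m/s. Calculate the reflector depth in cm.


depth = c * t / 2
t = 161 us = 1.6100e-04 s
depth = 1540 * 1.6100e-04 / 2
depth = 0.12397 m = 12.397 cm


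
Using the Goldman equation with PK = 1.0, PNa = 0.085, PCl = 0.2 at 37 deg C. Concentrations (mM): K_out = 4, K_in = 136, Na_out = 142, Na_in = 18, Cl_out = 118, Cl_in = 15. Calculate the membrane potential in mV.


Vm = (RT/F)*ln((PK*Ko + PNa*Nao + PCl*Cli)/(PK*Ki + PNa*Nai + PCl*Clo))
Numer = 19.07, Denom = 161.13
Vm = -57.03 mV


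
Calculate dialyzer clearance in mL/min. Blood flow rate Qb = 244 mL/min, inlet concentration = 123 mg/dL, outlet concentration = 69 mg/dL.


K = Qb * (Cb_in - Cb_out) / Cb_in
K = 244 * (123 - 69) / 123
K = 107.1 mL/min


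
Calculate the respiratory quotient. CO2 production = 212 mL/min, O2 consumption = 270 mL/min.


RQ = VCO2 / VO2
RQ = 212 / 270
RQ = 0.7852


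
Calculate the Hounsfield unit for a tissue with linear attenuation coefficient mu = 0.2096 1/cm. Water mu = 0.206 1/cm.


HU = ((mu_tissue - mu_water) / mu_water) * 1000
HU = ((0.2096 - 0.206) / 0.206) * 1000
HU = 17.48


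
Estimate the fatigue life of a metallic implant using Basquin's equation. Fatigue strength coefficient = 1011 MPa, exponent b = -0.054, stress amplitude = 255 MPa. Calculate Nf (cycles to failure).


sigma_a = sigma_f' * (2Nf)^b
2Nf = (sigma_a/sigma_f')^(1/b)
2Nf = (255/1011)^(1/-0.054)
2Nf = 1.1966882e+11
Nf = 5.9834e+10


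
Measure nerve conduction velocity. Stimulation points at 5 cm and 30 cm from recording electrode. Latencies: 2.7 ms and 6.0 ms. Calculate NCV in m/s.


Distance = (30 - 5) / 100 = 0.25 m
dt = (6.0 - 2.7) / 1000 = 0.0033 s
NCV = dist / dt = 75.76 m/s


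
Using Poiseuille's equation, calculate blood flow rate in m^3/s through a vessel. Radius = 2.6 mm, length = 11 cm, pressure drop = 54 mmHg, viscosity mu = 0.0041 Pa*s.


Q = pi*r^4*dP / (8*mu*L)
r = 0.0026 m, L = 0.11 m
dP = 54 mmHg = 7199.388 Pa
Q = 2.8647e-04 m^3/s


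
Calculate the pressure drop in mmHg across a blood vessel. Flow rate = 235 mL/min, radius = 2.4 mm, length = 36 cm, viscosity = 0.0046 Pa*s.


dP = 8*mu*L*Q / (pi*r^4)
Q = 235 mL/min = 3.91667e-06 m^3/s
dP = 497.82 Pa = 497.82 / 133.322 mmHg = 3.734 mmHg


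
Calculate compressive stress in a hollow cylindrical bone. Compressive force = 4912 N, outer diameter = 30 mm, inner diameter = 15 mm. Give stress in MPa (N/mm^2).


A = pi*(r_o^2 - r_i^2)
r_o = 15 mm, r_i = 7.5 mm
A = 530.144 mm^2
sigma = F/A = 4912 / 530.144
sigma = 9.265 MPa


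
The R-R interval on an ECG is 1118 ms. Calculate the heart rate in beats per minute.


HR = 60 / RR_interval(s)
RR = 1118 ms = 1.118 s
HR = 60 / 1.118 = 53.67 bpm


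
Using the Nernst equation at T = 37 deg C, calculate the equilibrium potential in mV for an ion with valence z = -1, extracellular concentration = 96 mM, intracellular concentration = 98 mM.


E = (RT/(zF)) * ln(C_out/C_in)
T = 37 + 273.15 = 310.15 K
E = (8.314 * 310.15 / (-1 * 96485)) * ln(96/98)
E = 0.5511 mV


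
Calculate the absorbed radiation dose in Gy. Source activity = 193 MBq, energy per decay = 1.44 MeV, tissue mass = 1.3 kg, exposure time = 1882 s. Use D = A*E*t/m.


A = 193 MBq = 1.9300e+08 Bq
E = 1.44 MeV = 2.30688e-13 J
D = A*E*t/m = 1.9300e+08*2.30688e-13*1882/1.3
D = 0.06446 Gy


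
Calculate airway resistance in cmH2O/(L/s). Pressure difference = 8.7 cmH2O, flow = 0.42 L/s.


R = dP / flow
R = 8.7 / 0.42
R = 20.71 cmH2O/(L/s)


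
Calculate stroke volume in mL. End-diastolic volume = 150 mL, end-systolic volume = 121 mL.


SV = EDV - ESV
SV = 150 - 121
SV = 29 mL


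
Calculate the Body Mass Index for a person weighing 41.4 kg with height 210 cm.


BMI = weight / height^2
height = 210 cm = 2.1 m
BMI = 41.4 / 2.1^2
BMI = 9.388 kg/m^2


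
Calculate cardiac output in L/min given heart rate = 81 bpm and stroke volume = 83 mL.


CO = HR * SV
CO = 81 * 83 / 1000
CO = 6.723 L/min


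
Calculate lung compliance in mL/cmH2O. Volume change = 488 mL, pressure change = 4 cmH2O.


C = dV / dP
C = 488 / 4
C = 122 mL/cmH2O


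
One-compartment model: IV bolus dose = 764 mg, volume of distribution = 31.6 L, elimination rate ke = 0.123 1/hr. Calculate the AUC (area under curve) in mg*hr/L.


C0 = Dose/Vd = 764/31.6 = 24.1772 mg/L
AUC = C0/ke = 24.1772/0.123
AUC = 196.6 mg*hr/L


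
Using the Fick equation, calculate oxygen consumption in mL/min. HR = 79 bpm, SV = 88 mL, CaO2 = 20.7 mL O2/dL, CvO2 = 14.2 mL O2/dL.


CO = HR*SV = 79*88/1000 = 6.952 L/min
a-v O2 diff = 20.7 - 14.2 = 6.5 mL/dL
VO2 = CO * (CaO2-CvO2) * 10 dL/L
VO2 = 6.952 * 6.5 * 10
VO2 = 451.9 mL/min


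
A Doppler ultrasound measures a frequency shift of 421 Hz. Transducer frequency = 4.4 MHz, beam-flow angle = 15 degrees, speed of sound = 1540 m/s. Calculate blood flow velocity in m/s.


v = fd * c / (2 * f0 * cos(theta))
v = 421 * 1540 / (2 * 4.4000e+06 * cos(15))
v = 0.07627 m/s


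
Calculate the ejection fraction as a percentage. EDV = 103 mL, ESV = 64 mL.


SV = EDV - ESV = 103 - 64 = 39 mL
EF = SV/EDV * 100 = 39/103 * 100
EF = 37.86%


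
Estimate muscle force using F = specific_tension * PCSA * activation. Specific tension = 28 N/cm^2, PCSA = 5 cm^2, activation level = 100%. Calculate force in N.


F = sigma * PCSA * activation
F = 28 * 5 * 1
F = 140 N


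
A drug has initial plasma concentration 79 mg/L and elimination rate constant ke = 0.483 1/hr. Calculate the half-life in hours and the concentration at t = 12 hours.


t_half = ln(2) / ke = 0.693147 / 0.483 = 1.435 hr
C(t) = C0 * exp(-ke*t) = 79 * exp(-0.483*12)
C(12) = 0.2401 mg/L


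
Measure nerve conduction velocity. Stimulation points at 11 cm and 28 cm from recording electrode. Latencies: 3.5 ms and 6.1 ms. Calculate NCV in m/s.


Distance = (28 - 11) / 100 = 0.17 m
dt = (6.1 - 3.5) / 1000 = 0.0026 s
NCV = dist / dt = 65.38 m/s


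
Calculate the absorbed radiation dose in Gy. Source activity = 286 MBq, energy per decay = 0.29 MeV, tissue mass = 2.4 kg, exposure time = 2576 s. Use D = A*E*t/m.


A = 286 MBq = 2.8600e+08 Bq
E = 0.29 MeV = 4.6458e-14 J
D = A*E*t/m = 2.8600e+08*4.6458e-14*2576/2.4
D = 0.01426 Gy


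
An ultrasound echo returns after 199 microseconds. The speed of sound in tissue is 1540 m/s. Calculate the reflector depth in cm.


depth = c * t / 2
t = 199 us = 1.9900e-04 s
depth = 1540 * 1.9900e-04 / 2
depth = 0.15323 m = 15.323 cm


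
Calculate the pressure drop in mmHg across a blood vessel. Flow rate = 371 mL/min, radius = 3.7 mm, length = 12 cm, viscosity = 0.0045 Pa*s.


dP = 8*mu*L*Q / (pi*r^4)
Q = 371 mL/min = 6.18333e-06 m^3/s
dP = 45.368 Pa = 45.368 / 133.322 mmHg = 0.3403 mmHg


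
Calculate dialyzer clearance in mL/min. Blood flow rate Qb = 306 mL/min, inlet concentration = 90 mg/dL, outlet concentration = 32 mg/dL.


K = Qb * (Cb_in - Cb_out) / Cb_in
K = 306 * (90 - 32) / 90
K = 197.2 mL/min


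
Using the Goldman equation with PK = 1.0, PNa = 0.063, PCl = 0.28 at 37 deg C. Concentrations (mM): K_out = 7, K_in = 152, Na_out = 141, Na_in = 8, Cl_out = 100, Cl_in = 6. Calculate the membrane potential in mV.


Vm = (RT/F)*ln((PK*Ko + PNa*Nao + PCl*Cli)/(PK*Ki + PNa*Nai + PCl*Clo))
Numer = 17.563, Denom = 180.504
Vm = -62.27 mV


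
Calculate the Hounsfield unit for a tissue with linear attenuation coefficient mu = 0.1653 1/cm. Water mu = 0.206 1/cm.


HU = ((mu_tissue - mu_water) / mu_water) * 1000
HU = ((0.1653 - 0.206) / 0.206) * 1000
HU = -197.6


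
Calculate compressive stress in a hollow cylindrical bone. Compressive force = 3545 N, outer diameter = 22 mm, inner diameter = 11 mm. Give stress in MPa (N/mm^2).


A = pi*(r_o^2 - r_i^2)
r_o = 11 mm, r_i = 5.5 mm
A = 285.1 mm^2
sigma = F/A = 3545 / 285.1
sigma = 12.43 MPa


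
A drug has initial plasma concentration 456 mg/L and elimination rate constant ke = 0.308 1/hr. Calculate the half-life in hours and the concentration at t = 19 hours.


t_half = ln(2) / ke = 0.693147 / 0.308 = 2.25 hr
C(t) = C0 * exp(-ke*t) = 456 * exp(-0.308*19)
C(19) = 1.311 mg/L


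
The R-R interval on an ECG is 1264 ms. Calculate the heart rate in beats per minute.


HR = 60 / RR_interval(s)
RR = 1264 ms = 1.264 s
HR = 60 / 1.264 = 47.47 bpm


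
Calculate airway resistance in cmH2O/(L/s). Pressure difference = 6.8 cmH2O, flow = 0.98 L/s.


R = dP / flow
R = 6.8 / 0.98
R = 6.939 cmH2O/(L/s)


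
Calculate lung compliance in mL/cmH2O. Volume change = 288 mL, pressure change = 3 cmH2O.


C = dV / dP
C = 288 / 3
C = 96 mL/cmH2O


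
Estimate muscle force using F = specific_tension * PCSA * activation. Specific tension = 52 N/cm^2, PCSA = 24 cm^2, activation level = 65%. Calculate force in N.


F = sigma * PCSA * activation
F = 52 * 24 * 0.65
F = 811.2 N


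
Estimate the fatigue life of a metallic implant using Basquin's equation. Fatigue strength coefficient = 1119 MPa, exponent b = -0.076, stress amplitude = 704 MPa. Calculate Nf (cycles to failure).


sigma_a = sigma_f' * (2Nf)^b
2Nf = (sigma_a/sigma_f')^(1/b)
2Nf = (704/1119)^(1/-0.076)
2Nf = 444.75828
Nf = 222.4


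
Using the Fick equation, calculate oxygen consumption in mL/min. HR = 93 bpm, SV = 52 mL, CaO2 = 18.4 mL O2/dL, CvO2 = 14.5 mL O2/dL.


CO = HR*SV = 93*52/1000 = 4.836 L/min
a-v O2 diff = 18.4 - 14.5 = 3.9 mL/dL
VO2 = CO * (CaO2-CvO2) * 10 dL/L
VO2 = 4.836 * 3.9 * 10
VO2 = 188.6 mL/min


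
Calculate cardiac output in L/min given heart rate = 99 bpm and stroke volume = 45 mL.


CO = HR * SV
CO = 99 * 45 / 1000
CO = 4.455 L/min


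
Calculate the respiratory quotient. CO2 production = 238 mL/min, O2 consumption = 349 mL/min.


RQ = VCO2 / VO2
RQ = 238 / 349
RQ = 0.6819


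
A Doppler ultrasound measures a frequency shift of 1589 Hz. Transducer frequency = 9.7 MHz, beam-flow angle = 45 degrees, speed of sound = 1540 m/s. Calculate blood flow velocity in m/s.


v = fd * c / (2 * f0 * cos(theta))
v = 1589 * 1540 / (2 * 9.7000e+06 * cos(45))
v = 0.1784 m/s


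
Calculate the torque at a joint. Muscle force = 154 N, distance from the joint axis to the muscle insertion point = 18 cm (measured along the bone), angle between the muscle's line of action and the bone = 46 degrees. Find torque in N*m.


Torque = F * d * sin(theta)   (moment arm = d*sin(theta))
d = 18 cm = 0.18 m
Torque = 154 * 0.18 * sin(46)
Torque = 19.94 N*m


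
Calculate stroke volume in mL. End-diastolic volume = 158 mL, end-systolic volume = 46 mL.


SV = EDV - ESV
SV = 158 - 46
SV = 112 mL


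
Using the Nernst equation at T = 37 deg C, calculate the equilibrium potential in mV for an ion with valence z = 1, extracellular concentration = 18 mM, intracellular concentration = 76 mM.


E = (RT/(zF)) * ln(C_out/C_in)
T = 37 + 273.15 = 310.15 K
E = (8.314 * 310.15 / (1 * 96485)) * ln(18/76)
E = -38.49 mV


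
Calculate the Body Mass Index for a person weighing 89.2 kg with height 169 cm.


BMI = weight / height^2
height = 169 cm = 1.69 m
BMI = 89.2 / 1.69^2
BMI = 31.23 kg/m^2


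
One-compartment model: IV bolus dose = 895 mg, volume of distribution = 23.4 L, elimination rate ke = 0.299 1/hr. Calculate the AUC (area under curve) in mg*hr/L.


C0 = Dose/Vd = 895/23.4 = 38.2479 mg/L
AUC = C0/ke = 38.2479/0.299
AUC = 127.9 mg*hr/L


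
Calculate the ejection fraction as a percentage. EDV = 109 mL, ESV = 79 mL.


SV = EDV - ESV = 109 - 79 = 30 mL
EF = SV/EDV * 100 = 30/109 * 100
EF = 27.52%


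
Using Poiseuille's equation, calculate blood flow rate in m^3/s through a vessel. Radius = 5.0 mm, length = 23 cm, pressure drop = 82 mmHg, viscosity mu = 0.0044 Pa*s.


Q = pi*r^4*dP / (8*mu*L)
r = 0.005 m, L = 0.23 m
dP = 82 mmHg = 10932.404 Pa
Q = 0.002651 m^3/s


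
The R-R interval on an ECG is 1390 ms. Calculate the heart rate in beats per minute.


HR = 60 / RR_interval(s)
RR = 1390 ms = 1.39 s
HR = 60 / 1.39 = 43.17 bpm


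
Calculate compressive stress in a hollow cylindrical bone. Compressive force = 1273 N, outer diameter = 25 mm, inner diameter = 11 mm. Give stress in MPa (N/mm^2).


A = pi*(r_o^2 - r_i^2)
r_o = 12.5 mm, r_i = 5.5 mm
A = 395.841 mm^2
sigma = F/A = 1273 / 395.841
sigma = 3.216 MPa


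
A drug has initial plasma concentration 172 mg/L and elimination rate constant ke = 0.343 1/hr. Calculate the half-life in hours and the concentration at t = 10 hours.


t_half = ln(2) / ke = 0.693147 / 0.343 = 2.021 hr
C(t) = C0 * exp(-ke*t) = 172 * exp(-0.343*10)
C(10) = 5.571 mg/L


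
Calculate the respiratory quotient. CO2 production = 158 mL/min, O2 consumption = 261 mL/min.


RQ = VCO2 / VO2
RQ = 158 / 261
RQ = 0.6054
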